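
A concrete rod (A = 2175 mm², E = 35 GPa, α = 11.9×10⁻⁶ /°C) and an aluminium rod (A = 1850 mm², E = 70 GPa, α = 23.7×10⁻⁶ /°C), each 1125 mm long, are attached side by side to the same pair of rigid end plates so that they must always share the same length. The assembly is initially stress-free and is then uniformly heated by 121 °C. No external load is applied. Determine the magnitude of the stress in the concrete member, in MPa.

Equilibrium of a rigid end plate with no external load gives equal and opposite internal forces ±P in the two members. Since α_{aluminium} > α_{concrete}, heating drives the aluminium into compression and the concrete into tension.
Compatibility of the two members (thermal + elastic change equal): (α₁ − α₂)ΔT = P·[1/(A₁E₁) + 1/(A₂E₂)].
|α₁ − α₂|·ΔT = 11.8×10⁻⁶ × 121 = 0.001428.
1/(A₁E₁) + 1/(A₂E₂) = 1/(2175×35×10³) + 1/(1850×70×10³) = 2.086×10⁻⁸ N⁻¹.
P = 0.001428 / 2.086×10⁻⁸ = 68450 N = 68.45 kN.
σ_{concrete} = P/A₁ = 68450/2175 = 31.47 MPa, tensile.

σ ≈ 31.5 MPa (tensile)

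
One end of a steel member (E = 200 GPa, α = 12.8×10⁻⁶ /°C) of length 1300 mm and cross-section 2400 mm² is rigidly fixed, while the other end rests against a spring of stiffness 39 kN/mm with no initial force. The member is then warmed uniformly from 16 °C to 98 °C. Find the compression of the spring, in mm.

Free thermal expansion: δ_free = αΔT L = 12.8×10⁻⁶ × 82 × 1300 = 1.364 mm.
Let P be the compressive force at the spring. The member shortens elastically by PL/(AE) and the spring compresses by P/k; together these equal δ_free.
P [ L/(AE) + 1/k ] = δ_free → P [ 1300/(2400×200×10³) + 1/(39×10³) ] = 1.364.
P = 1.364 / 2.835×10⁻⁵ = 48130 N.
Spring compression = P/k = 48130/(39×10³) = 1.234 mm.

δ ≈ 1.23 mm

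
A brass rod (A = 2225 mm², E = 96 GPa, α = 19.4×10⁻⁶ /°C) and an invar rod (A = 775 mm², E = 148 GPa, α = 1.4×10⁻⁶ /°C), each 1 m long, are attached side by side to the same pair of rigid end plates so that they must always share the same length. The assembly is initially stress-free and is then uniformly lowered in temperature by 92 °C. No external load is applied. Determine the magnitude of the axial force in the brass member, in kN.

P ≈ 124 kN (tensile in the brass)

The brass has the larger α, so on cooling it would change length more than the invar if both were free. The rigid plates force a common final length, so the brass is put into tension and the invar into compression, with equal and opposite forces P (no external load).
Equating the net (thermal + elastic) strains gives |α₁ − α₂|·ΔT = P·[1/(A₁E₁) + 1/(A₂E₂)].
|α₁ − α₂|·ΔT = 18×10⁻⁶ × 92 = 0.001656.
1/(A₁E₁) + 1/(A₂E₂) = 1/(2225×96×10³) + 1/(775×148×10³) = 1.34×10⁻⁸ N⁻¹.
P = 0.001656 / 1.34×10⁻⁸ = 123600 N = 123.6 kN.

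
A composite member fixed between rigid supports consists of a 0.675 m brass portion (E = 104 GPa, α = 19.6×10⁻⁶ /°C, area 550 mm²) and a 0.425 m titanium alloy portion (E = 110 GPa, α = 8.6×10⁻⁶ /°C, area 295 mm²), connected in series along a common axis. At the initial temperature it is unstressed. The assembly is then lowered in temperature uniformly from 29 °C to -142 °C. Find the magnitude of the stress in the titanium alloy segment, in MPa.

With the walls removed the bar would change length by δ_free = Σ αᵢΔT Lᵢ = 19.6×10⁻⁶×171×675 + 8.6×10⁻⁶×171×425 = 2.887 mm.
Since the ends are fixed, an axial force P builds up, equal in every segment, with P · Σ Lᵢ/(AᵢEᵢ) = δ_free.
The series flexibility is Σ Lᵢ/(AᵢEᵢ) = 675/(550×104×10³) + 425/(295×110×10³) = 2.49×10⁻⁵ mm/N.
Hence P = δ_free / Σ(L/AE) = 2.887/2.49×10⁻⁵ = 116 kN (tensile).
σ_{titanium alloy} = P / A = 116000 / 295 = 393.1 MPa.

σ ≈ 393 MPa (tensile)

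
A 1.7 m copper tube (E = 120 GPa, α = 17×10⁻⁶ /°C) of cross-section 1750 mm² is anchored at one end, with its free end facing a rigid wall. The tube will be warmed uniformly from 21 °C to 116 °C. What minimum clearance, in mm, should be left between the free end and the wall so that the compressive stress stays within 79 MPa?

With no wall the tube would lengthen by αΔT L = 17×10⁻⁶ × 95 × 1700 = 2.745 mm.
At the allowable stress the elastic shortening the wall may impose is σL/E = 79 × 1700 / (120×10³) = 1.119 mm.
So the gap has to take up the difference, g_min = δ_free − σL/E = 2.745 − 1.119 = 1.626 mm.

g ≈ 1.63 mm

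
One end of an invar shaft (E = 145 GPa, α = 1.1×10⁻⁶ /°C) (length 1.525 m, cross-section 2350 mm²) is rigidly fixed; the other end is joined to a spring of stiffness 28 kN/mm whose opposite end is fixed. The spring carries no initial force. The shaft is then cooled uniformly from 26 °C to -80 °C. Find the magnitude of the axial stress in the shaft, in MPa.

Free thermal contraction: δ_free = αΔT L = 1.1×10⁻⁶ × 106 × 1525 = 0.1778 mm.
With a force P in the spring, the elastic change of the shaft is PL/(AE) and that of the spring is P/k; compatibility requires their sum to equal δ_free.
P [ L/(AE) + 1/k ] = δ_free → P [ 1525/(2350×145×10³) + 1/(28×10³) ] = 0.1778.
P = 0.1778 / 4.019×10⁻⁵ = 4424 N.
σ = P/A = 4424/2350 = 1.883 MPa.

σ ≈ 1.88 MPa (tensile)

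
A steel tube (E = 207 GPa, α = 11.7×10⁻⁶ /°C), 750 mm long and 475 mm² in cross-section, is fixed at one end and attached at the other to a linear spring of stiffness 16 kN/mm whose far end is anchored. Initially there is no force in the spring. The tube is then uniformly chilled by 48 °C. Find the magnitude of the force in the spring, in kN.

Free thermal contraction: δ_free = αΔT L = 11.7×10⁻⁶ × 48 × 750 = 0.4212 mm.
Let P be the tensile force in the spring. The tube extends elastically by PL/(AE) and the spring stretches by P/k; together these equal δ_free.
So P = δ_free / [L/(AE) + 1/k] = 0.4212 / [ 750/(475×207×10³) + 1/(16×10³) ].
P = 0.4212 / 7.013×10⁻⁵ = 6006 N.

P ≈ 6.01 kN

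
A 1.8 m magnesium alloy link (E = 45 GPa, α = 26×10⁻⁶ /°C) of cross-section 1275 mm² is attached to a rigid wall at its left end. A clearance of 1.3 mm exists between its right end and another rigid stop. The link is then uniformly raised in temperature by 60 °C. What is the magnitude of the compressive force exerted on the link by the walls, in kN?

P ≈ 48.1 kN

Unrestrained expansion: δ_free = αΔT L = 26×10⁻⁶ × 60 × 1800 = 2.808 mm.
After closing the 1.3 mm clearance, 2.808 − 1.3 = 1.508 mm of expansion remains to be suppressed by the wall.
Compatibility: PL/(AE) = 1.508 mm, so σ = P/A = E × (1.508/1800) = 37.7 MPa.
P = σA = 37.7 × 1275 = 48.07 kN.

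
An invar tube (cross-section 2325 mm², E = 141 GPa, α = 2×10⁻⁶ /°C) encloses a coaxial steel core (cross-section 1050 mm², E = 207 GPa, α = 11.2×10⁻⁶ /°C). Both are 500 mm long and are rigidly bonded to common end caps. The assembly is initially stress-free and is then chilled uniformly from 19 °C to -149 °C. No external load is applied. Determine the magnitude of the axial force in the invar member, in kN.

P ≈ 202 kN (compressive in the invar)

The steel has the larger α, so on cooling it would change length more than the invar if both were free. The rigid plates force a common final length, so the steel is put into tension and the invar into compression, with equal and opposite forces P (no external load).
Setting the final lengths equal and cancelling L: (α₁ − α₂)ΔT = P/(A₁E₁) + P/(A₂E₂).
|α₁ − α₂|·ΔT = 9.2×10⁻⁶ × 168 = 0.001546.
1/(A₁E₁) + 1/(A₂E₂) = 1/(2325×141×10³) + 1/(1050×207×10³) = 7.651×10⁻⁹ N⁻¹.
So P = 0.001546 / 7.651×10⁻⁹ = 202 kN.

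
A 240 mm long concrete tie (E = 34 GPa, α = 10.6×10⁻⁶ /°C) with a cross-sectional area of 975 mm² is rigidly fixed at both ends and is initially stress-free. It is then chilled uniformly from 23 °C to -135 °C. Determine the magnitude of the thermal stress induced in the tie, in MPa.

With length fixed, the mechanical strain must cancel the thermal strain αΔT = 10.6×10⁻⁶ × 158 = 1674.8×10⁻⁶.
The stress required to suppress this strain is σ = Eε = 34×10³ × 1674.8×10⁻⁶ = 56.94 MPa, tensile since the tie is trying to contract.

σ ≈ 56.9 MPa (tensile)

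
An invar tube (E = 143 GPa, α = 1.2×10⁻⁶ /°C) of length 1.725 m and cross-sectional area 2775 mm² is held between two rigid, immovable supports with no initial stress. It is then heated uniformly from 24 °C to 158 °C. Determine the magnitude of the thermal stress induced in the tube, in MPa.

With length fixed, the mechanical strain must cancel the thermal strain αΔT = 1.2×10⁻⁶ × 134 = 160.8×10⁻⁶.
Hence σ = E·αΔT = 143×10³ × 160.8×10⁻⁶ = 22.99 MPa, compressive.

σ ≈ 23 MPa (compressive)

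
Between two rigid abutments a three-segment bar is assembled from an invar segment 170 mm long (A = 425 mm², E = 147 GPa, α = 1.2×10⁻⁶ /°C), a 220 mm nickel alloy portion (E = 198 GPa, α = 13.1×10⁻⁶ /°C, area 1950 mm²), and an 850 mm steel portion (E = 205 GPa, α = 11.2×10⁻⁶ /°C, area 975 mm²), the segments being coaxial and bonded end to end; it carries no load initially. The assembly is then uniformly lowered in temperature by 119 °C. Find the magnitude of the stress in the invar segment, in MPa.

σ ≈ 468 MPa (tensile)

With the walls removed the bar would change length by δ_free = Σ αᵢΔT Lᵢ = 1.2×10⁻⁶×119×170 + 13.1×10⁻⁶×119×220 + 11.2×10⁻⁶×119×850 = 1.5 mm.
The rigid supports impose zero overall length change; the single axial force P common to all segments must satisfy P Σ Lᵢ/(AᵢEᵢ) = δ_free.
Σ Lᵢ/(AᵢEᵢ) = 170/(425×147×10³) + 220/(1950×198×10³) + 850/(975×205×10³) = 7.544×10⁻⁶ mm/N.
Hence P = δ_free / Σ(L/AE) = 1.5/7.544×10⁻⁶ = 198.9 kN (tensile).
σ_{invar} = P / A = 198900 / 425 = 467.9 MPa.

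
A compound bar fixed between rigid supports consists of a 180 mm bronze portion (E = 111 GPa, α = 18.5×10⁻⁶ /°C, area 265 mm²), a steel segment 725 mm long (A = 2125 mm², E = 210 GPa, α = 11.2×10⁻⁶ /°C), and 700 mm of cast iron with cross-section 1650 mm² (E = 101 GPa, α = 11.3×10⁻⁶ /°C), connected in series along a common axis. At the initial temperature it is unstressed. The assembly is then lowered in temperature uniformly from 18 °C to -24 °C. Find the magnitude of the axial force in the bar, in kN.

P ≈ 68.1 kN (tensile)

Free thermal contraction of the whole bar: Σ αᵢΔT Lᵢ = 18.5×10⁻⁶×42×180 + 11.2×10⁻⁶×42×725 + 11.3×10⁻⁶×42×700 = 0.8131 mm.
The rigid supports impose zero overall length change; the single axial force P common to all segments must satisfy P Σ Lᵢ/(AᵢEᵢ) = δ_free.
Σ Lᵢ/(AᵢEᵢ) = 180/(265×111×10³) + 725/(2125×210×10³) + 700/(1650×101×10³) = 1.194×10⁻⁵ mm/N.
Hence P = δ_free / Σ(L/AE) = 0.8131/1.194×10⁻⁵ = 68.08 kN (tensile).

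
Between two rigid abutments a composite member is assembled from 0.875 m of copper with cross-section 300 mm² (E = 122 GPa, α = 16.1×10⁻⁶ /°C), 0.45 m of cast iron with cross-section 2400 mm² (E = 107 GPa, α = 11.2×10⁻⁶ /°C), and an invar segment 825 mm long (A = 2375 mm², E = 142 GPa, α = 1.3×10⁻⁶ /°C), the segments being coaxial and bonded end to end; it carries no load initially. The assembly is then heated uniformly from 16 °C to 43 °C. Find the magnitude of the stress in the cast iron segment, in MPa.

σ ≈ 8.09 MPa (compressive)

If the supports were absent, the total length change would be Σ αᵢΔT Lᵢ = 16.1×10⁻⁶×27×875 + 11.2×10⁻⁶×27×450 + 1.3×10⁻⁶×27×825 = 0.5454 mm.
The walls prevent any net length change, so an axial force P (same in every segment) develops. Compatibility: P · Σ Lᵢ/(AᵢEᵢ) = δ_free.
Σ Lᵢ/(AᵢEᵢ) = 875/(300×122×10³) + 450/(2400×107×10³) + 825/(2375×142×10³) = 2.811×10⁻⁵ mm/N.
Hence P = δ_free / Σ(L/AE) = 0.5454/2.811×10⁻⁵ = 19.41 kN (compressive).
σ_{cast iron} = P / A = 19410 / 2400 = 8.086 MPa.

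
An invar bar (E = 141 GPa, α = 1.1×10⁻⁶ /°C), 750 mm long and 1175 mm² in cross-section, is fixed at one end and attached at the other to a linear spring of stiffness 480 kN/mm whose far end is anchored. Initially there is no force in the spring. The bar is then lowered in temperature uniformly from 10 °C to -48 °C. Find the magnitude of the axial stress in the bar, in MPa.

σ ≈ 6.16 MPa (tensile)

The unrestrained thermal change is αΔT L = 1.1×10⁻⁶ × 58 × 750 = 0.04785 mm.
Let P be the tensile force in the spring. The bar extends elastically by PL/(AE) and the spring stretches by P/k; together these equal δ_free.
So P = δ_free / [L/(AE) + 1/k] = 0.04785 / [ 750/(1175×141×10³) + 1/(480×10³) ].
P = 0.04785 / 6.61×10⁻⁶ = 7239 N.
σ = P/A = 7239/1175 = 6.161 MPa.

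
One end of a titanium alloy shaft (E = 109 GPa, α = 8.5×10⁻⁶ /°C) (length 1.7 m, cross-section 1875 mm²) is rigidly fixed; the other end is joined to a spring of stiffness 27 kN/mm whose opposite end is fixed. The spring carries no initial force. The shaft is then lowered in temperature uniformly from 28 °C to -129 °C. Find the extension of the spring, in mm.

Free thermal contraction: δ_free = αΔT L = 8.5×10⁻⁶ × 157 × 1700 = 2.269 mm.
Let P be the tensile force in the spring. The shaft extends elastically by PL/(AE) and the spring stretches by P/k; together these equal δ_free.
P [ L/(AE) + 1/k ] = δ_free → P [ 1700/(1875×109×10³) + 1/(27×10³) ] = 2.269.
P = 2.269 / 4.536×10⁻⁵ = 50020 N.
Spring extension = P/k = 50020/(27×10³) = 1.853 mm.

δ ≈ 1.85 mm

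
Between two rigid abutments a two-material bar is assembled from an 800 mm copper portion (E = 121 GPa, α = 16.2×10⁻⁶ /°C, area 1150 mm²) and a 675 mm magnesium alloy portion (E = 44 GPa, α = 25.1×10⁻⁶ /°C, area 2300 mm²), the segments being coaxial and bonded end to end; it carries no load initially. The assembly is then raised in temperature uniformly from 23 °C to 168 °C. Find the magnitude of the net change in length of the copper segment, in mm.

Free thermal expansion of the whole bar: Σ αᵢΔT Lᵢ = 16.2×10⁻⁶×145×800 + 25.1×10⁻⁶×145×675 = 4.336 mm.
The rigid supports impose zero overall length change; the single axial force P common to all segments must satisfy P Σ Lᵢ/(AᵢEᵢ) = δ_free.
The series flexibility is Σ Lᵢ/(AᵢEᵢ) = 800/(1150×121×10³) + 675/(2300×44×10³) = 1.242×10⁻⁵ mm/N.
So P = 4.336 / 1.242×10⁻⁵ = 349.1 kN, compressive.
For the copper segment, free thermal change = 16.2×10⁻⁶×145×800 = 1.879 mm and elastic change from P = 349100×800/(1150×121×10³) = 2.007 mm; these oppose, so the net change is 0.128 mm (segment shortens).

|ΔL| ≈ 0.128 mm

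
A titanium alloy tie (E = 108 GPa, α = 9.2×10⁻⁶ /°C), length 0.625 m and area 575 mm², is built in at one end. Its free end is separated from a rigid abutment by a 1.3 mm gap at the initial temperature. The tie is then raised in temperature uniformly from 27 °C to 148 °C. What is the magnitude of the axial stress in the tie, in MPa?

Unrestrained expansion: δ_free = αΔT L = 9.2×10⁻⁶ × 121 × 625 = 0.6957 mm.
Since δ_free = 0.696 mm is less than the 1.3 mm gap, the tie never touches the wall. No axial force develops.

σ ≈ 0 MPa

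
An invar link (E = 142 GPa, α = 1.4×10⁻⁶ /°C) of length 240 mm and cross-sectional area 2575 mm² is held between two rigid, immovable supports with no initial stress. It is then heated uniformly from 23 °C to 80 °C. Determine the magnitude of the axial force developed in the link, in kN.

P ≈ 29.2 kN (compressive)

With zero net strain, σ = E·αΔT = 142 GPa × 1.4×10⁻⁶ × 57 = 11.33 MPa.
P = AEαΔT = 2575 × 142×10³ × 1.4×10⁻⁶ × 57 = 29.18 kN (compressive).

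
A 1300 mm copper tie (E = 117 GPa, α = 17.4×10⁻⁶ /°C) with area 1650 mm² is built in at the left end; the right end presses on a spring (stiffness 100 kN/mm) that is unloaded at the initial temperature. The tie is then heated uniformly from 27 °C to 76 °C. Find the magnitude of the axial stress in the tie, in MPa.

σ ≈ 40.1 MPa (compressive)

Free thermal expansion: δ_free = αΔT L = 17.4×10⁻⁶ × 49 × 1300 = 1.108 mm.
Let P be the compressive force at the spring. The tie shortens elastically by PL/(AE) and the spring compresses by P/k; together these equal δ_free.
P [ L/(AE) + 1/k ] = δ_free → P [ 1300/(1650×117×10³) + 1/(100×10³) ] = 1.108.
P = 1.108 / 1.673×10⁻⁵ = 66240 N.
σ = P/A = 66240/1650 = 40.14 MPa.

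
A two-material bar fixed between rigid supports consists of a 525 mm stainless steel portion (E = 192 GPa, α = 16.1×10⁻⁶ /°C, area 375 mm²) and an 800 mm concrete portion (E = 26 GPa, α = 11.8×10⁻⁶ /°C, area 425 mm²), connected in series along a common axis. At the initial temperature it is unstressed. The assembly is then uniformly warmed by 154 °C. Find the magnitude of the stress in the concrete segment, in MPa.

With the walls removed the bar would change length by δ_free = Σ αᵢΔT Lᵢ = 16.1×10⁻⁶×154×525 + 11.8×10⁻⁶×154×800 = 2.755 mm.
The rigid supports impose zero overall length change; the single axial force P common to all segments must satisfy P Σ Lᵢ/(AᵢEᵢ) = δ_free.
Σ Lᵢ/(AᵢEᵢ) = 525/(375×192×10³) + 800/(425×26×10³) = 7.969×10⁻⁵ mm/N.
So P = 2.755 / 7.969×10⁻⁵ = 34.58 kN, compressive.
σ_{concrete} = P / A = 34580 / 425 = 81.36 MPa.

σ ≈ 81.4 MPa (compressive)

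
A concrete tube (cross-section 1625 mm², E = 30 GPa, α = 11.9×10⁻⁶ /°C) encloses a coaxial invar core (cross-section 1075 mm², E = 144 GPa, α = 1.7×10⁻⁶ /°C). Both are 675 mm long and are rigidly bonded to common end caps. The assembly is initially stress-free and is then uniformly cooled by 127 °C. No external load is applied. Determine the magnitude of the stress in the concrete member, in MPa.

The concrete has the larger α, so on cooling it would change length more than the invar if both were free. The rigid plates force a common final length, so the concrete is put into tension and the invar into compression, with equal and opposite forces P (no external load).
Equating the net (thermal + elastic) strains gives |α₁ − α₂|·ΔT = P·[1/(A₁E₁) + 1/(A₂E₂)].
|α₁ − α₂|·ΔT = 10.2×10⁻⁶ × 127 = 0.001295.
1/(A₁E₁) + 1/(A₂E₂) = 1/(1625×30×10³) + 1/(1075×144×10³) = 2.697×10⁻⁸ N⁻¹.
P = 0.001295 / 2.697×10⁻⁸ = 48030 N = 48.03 kN.
σ_{concrete} = P/A₁ = 48030/1625 = 29.55 MPa, tensile.

σ ≈ 29.6 MPa (tensile)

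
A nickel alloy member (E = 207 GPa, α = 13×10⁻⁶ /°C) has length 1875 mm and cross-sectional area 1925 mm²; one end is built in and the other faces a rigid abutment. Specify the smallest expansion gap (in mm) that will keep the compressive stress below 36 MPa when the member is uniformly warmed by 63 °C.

Free expansion if unrestrained: δ_free = αΔT L = 13×10⁻⁶ × 63 × 1875 = 1.536 mm.
At the allowable stress the elastic shortening the wall may impose is σL/E = 36 × 1875 / (207×10³) = 0.3261 mm.
So the gap has to take up the difference, g_min = δ_free − σL/E = 1.536 − 0.3261 = 1.21 mm.

g ≈ 1.21 mm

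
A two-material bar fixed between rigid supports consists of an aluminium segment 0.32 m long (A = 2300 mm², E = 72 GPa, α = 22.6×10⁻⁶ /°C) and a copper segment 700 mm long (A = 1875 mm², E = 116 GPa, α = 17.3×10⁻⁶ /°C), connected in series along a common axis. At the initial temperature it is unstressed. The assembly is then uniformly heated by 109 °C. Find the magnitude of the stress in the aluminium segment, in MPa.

If the supports were absent, the total length change would be Σ αᵢΔT Lᵢ = 22.6×10⁻⁶×109×320 + 17.3×10⁻⁶×109×700 = 2.108 mm.
Since the ends are fixed, an axial force P builds up, equal in every segment, with P · Σ Lᵢ/(AᵢEᵢ) = δ_free.
Σ Lᵢ/(AᵢEᵢ) = 320/(2300×72×10³) + 700/(1875×116×10³) = 5.151×10⁻⁶ mm/N.
Hence P = δ_free / Σ(L/AE) = 2.108/5.151×10⁻⁶ = 409.3 kN (compressive).
σ_{aluminium} = P / A = 409300 / 2300 = 178 MPa.

σ ≈ 178 MPa (compressive)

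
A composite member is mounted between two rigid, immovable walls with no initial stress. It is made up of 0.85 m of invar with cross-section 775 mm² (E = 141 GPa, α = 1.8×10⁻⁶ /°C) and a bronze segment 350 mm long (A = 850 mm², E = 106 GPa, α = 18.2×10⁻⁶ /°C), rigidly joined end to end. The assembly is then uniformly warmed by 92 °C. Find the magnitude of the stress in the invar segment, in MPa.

If the supports were absent, the total length change would be Σ αᵢΔT Lᵢ = 1.8×10⁻⁶×92×850 + 18.2×10⁻⁶×92×350 = 0.7268 mm.
Since the ends are fixed, an axial force P builds up, equal in every segment, with P · Σ Lᵢ/(AᵢEᵢ) = δ_free.
The series flexibility is Σ Lᵢ/(AᵢEᵢ) = 850/(775×141×10³) + 350/(850×106×10³) = 1.166×10⁻⁵ mm/N.
P = 0.7268 / 1.166×10⁻⁵ = 62320 N = 62.32 kN, compressive.
σ_{invar} = P / A = 62320 / 775 = 80.41 MPa.

σ ≈ 80.4 MPa (compressive)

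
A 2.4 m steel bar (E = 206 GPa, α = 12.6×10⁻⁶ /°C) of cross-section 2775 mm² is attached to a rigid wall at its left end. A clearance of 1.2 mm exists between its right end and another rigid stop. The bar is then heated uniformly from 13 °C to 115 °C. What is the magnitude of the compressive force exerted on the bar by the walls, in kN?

P ≈ 449 kN

Free thermal elongation = αΔT L = 12.6×10⁻⁶ × 102 × 2400 = 3.084 mm.
The gap closes (δ_free > 1.2 mm) and the wall then resists a further 3.084 − 1.2 = 1.884 mm of expansion.
That suppressed elongation corresponds to σ = E·Δ/L = 206×10³ × 1.884/2400 = 161.8 MPa.
P = σA = 161.8 × 2775 = 448.9 kN.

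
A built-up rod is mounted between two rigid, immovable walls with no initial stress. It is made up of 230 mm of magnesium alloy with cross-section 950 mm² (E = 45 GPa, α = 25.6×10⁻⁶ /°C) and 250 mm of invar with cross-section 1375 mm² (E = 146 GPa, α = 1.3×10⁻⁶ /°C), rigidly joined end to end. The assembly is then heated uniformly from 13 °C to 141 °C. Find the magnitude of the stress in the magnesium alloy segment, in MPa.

σ ≈ 126 MPa (compressive)

Free thermal expansion of the whole bar: Σ αᵢΔT Lᵢ = 25.6×10⁻⁶×128×230 + 1.3×10⁻⁶×128×250 = 0.7953 mm.
The walls prevent any net length change, so an axial force P (same in every segment) develops. Compatibility: P · Σ Lᵢ/(AᵢEᵢ) = δ_free.
The series flexibility is Σ Lᵢ/(AᵢEᵢ) = 230/(950×45×10³) + 250/(1375×146×10³) = 6.625×10⁻⁶ mm/N.
P = 0.7953 / 6.625×10⁻⁶ = 120000 N = 120 kN, compressive.
σ_{magnesium alloy} = P / A = 120000 / 950 = 126.3 MPa.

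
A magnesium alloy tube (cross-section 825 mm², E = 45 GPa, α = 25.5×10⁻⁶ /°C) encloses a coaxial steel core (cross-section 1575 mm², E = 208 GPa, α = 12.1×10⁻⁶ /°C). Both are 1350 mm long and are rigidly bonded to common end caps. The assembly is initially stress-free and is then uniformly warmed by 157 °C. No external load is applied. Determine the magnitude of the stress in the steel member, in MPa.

Both members must finish at the same length. With the larger α, the magnesium alloy tends to over-expand; the plates restrain it, putting the magnesium alloy in compression and the steel in tension. With no external load the two internal forces are equal and opposite, magnitude P.
Setting the final lengths equal and cancelling L: (α₁ − α₂)ΔT = P/(A₁E₁) + P/(A₂E₂).
|α₁ − α₂|·ΔT = 13.4×10⁻⁶ × 157 = 0.002104.
1/(A₁E₁) + 1/(A₂E₂) = 1/(825×45×10³) + 1/(1575×208×10³) = 2.999×10⁻⁸ N⁻¹.
P = 0.002104 / 2.999×10⁻⁸ = 70150 N = 70.15 kN.
σ_{steel} = P/A₂ = 70150/1575 = 44.54 MPa, tensile.

σ ≈ 44.5 MPa (tensile)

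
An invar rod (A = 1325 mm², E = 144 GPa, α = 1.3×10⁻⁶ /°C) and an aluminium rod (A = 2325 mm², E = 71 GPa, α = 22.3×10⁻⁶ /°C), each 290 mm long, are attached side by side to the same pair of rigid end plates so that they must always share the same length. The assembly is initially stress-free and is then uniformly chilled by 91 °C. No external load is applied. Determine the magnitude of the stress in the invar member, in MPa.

σ ≈ 128 MPa (compressive)

Both members must finish at the same length. With the larger α, the aluminium tends to over-contract; the plates restrain it, putting the aluminium in tension and the invar in compression. With no external load the two internal forces are equal and opposite, magnitude P.
Setting the final lengths equal and cancelling L: (α₁ − α₂)ΔT = P/(A₁E₁) + P/(A₂E₂).
|α₁ − α₂|·ΔT = 21×10⁻⁶ × 91 = 0.001911.
1/(A₁E₁) + 1/(A₂E₂) = 1/(1325×144×10³) + 1/(2325×71×10³) = 1.13×10⁻⁸ N⁻¹.
P = 0.001911 / 1.13×10⁻⁸ = 169100 N = 169.1 kN.
σ_{invar} = P/A₁ = 169100/1325 = 127.6 MPa, compressive.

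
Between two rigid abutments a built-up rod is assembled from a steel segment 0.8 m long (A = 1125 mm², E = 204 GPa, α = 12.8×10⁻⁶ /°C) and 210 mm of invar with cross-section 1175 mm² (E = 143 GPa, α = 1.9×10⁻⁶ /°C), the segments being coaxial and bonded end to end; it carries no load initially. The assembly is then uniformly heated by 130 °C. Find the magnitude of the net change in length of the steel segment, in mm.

With the walls removed the bar would change length by δ_free = Σ αᵢΔT Lᵢ = 12.8×10⁻⁶×130×800 + 1.9×10⁻⁶×130×210 = 1.383 mm.
Since the ends are fixed, an axial force P builds up, equal in every segment, with P · Σ Lᵢ/(AᵢEᵢ) = δ_free.
Σ Lᵢ/(AᵢEᵢ) = 800/(1125×204×10³) + 210/(1175×143×10³) = 4.736×10⁻⁶ mm/N.
P = 1.383 / 4.736×10⁻⁶ = 292100 N = 292.1 kN, compressive.
For the steel segment, free thermal change = 12.8×10⁻⁶×130×800 = 1.331 mm and elastic change from P = 292100×800/(1125×204×10³) = 1.018 mm; these oppose, so the net change is 0.313 mm (segment lengthens).

|ΔL| ≈ 0.313 mm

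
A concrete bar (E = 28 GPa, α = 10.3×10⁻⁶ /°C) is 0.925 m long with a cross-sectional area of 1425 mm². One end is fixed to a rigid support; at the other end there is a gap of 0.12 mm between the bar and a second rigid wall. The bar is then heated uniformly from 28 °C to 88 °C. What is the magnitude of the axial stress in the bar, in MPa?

σ ≈ 13.7 MPa (compressive)

Free thermal elongation = αΔT L = 10.3×10⁻⁶ × 60 × 925 = 0.5716 mm.
The gap closes (δ_free > 0.12 mm) and the wall then resists a further 0.5716 − 0.12 = 0.4516 mm of expansion.
That suppressed elongation corresponds to σ = E·Δ/L = 28×10³ × 0.4516/925 = 13.67 MPa.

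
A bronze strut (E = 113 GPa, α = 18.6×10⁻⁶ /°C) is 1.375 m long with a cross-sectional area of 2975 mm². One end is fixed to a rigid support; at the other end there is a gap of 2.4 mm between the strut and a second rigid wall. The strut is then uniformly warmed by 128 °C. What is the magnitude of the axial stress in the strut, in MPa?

Free thermal elongation = αΔT L = 18.6×10⁻⁶ × 128 × 1375 = 3.274 mm.
This exceeds the 2.4 mm gap, so the wall pushes back. The portion of expansion that must be recovered elastically is δ_free − gap = 3.274 − 2.4 = 0.8736 mm.
So σ = E(δ_free − g)/L = 113×10³ × 0.8736/1375 = 71.79 MPa.

σ ≈ 71.8 MPa (compressive)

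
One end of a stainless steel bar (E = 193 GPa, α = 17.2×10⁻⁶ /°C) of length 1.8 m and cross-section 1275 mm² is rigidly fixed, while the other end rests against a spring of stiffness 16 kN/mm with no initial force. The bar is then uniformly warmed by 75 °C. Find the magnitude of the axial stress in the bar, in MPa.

σ ≈ 26.1 MPa (compressive)

Free thermal expansion: δ_free = αΔT L = 17.2×10⁻⁶ × 75 × 1800 = 2.322 mm.
With a force P in the spring, the elastic change of the bar is PL/(AE) and that of the spring is P/k; compatibility requires their sum to equal δ_free.
So P = δ_free / [L/(AE) + 1/k] = 2.322 / [ 1800/(1275×193×10³) + 1/(16×10³) ].
P = 2.322 / 6.981×10⁻⁵ = 33260 N.
σ = P/A = 33260/1275 = 26.09 MPa.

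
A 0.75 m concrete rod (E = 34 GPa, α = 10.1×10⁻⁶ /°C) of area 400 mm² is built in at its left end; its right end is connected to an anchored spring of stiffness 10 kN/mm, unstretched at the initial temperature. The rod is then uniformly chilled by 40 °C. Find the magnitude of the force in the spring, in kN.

Free thermal contraction: δ_free = αΔT L = 10.1×10⁻⁶ × 40 × 750 = 0.303 mm.
Let P be the tensile force in the spring. The rod extends elastically by PL/(AE) and the spring stretches by P/k; together these equal δ_free.
So P = δ_free / [L/(AE) + 1/k] = 0.303 / [ 750/(400×34×10³) + 1/(10×10³) ].
P = 0.303 / 0.0001551 = 1953 N.

P ≈ 1.95 kN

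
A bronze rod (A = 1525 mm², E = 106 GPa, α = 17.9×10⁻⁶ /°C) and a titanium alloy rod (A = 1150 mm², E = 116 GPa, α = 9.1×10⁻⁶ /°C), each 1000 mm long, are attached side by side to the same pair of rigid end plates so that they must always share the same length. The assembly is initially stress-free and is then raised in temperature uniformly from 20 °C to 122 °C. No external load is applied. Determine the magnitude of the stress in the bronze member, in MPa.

σ ≈ 43 MPa (compressive)

Both members must finish at the same length. With the larger α, the bronze tends to over-expand; the plates restrain it, putting the bronze in compression and the titanium alloy in tension. With no external load the two internal forces are equal and opposite, magnitude P.
Setting the final lengths equal and cancelling L: (α₁ − α₂)ΔT = P/(A₁E₁) + P/(A₂E₂).
|α₁ − α₂|·ΔT = 8.8×10⁻⁶ × 102 = 0.0008976.
1/(A₁E₁) + 1/(A₂E₂) = 1/(1525×106×10³) + 1/(1150×116×10³) = 1.368×10⁻⁸ N⁻¹.
So P = 0.0008976 / 1.368×10⁻⁸ = 65.6 kN.
σ_{bronze} = P/A₁ = 65600/1525 = 43.02 MPa, compressive.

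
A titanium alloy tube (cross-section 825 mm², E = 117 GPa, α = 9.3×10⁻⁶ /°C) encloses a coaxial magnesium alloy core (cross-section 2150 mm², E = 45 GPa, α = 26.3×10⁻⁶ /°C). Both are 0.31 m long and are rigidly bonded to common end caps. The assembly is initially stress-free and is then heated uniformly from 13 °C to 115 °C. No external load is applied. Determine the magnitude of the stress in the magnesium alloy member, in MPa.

σ ≈ 39 MPa (compressive)

The magnesium alloy has the larger α, so on heating it would change length more than the titanium alloy if both were free. The rigid plates force a common final length, so the magnesium alloy is put into compression and the titanium alloy into tension, with equal and opposite forces P (no external load).
Equating the net (thermal + elastic) strains gives |α₁ − α₂|·ΔT = P·[1/(A₁E₁) + 1/(A₂E₂)].
|α₁ − α₂|·ΔT = 17×10⁻⁶ × 102 = 0.001734.
1/(A₁E₁) + 1/(A₂E₂) = 1/(825×117×10³) + 1/(2150×45×10³) = 2.07×10⁻⁸ N⁻¹.
So P = 0.001734 / 2.07×10⁻⁸ = 83.78 kN.
σ_{magnesium alloy} = P/A₂ = 83780/2150 = 38.97 MPa, compressive.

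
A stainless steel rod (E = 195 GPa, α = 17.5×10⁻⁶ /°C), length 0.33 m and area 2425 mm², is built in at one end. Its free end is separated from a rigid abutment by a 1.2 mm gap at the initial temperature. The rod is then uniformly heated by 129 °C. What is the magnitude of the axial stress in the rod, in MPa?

σ ≈ 0 MPa

Unrestrained expansion: δ_free = αΔT L = 17.5×10⁻⁶ × 129 × 330 = 0.745 mm.
Since δ_free = 0.745 mm is less than the 1.2 mm gap, the rod never touches the wall. No axial force develops.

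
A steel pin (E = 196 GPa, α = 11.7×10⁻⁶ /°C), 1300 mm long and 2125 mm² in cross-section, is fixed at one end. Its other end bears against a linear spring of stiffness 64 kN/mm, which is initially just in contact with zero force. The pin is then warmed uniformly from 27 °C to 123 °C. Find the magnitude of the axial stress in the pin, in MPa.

Free thermal expansion: δ_free = αΔT L = 11.7×10⁻⁶ × 96 × 1300 = 1.46 mm.
With a force P in the spring, the elastic change of the pin is PL/(AE) and that of the spring is P/k; compatibility requires their sum to equal δ_free.
P [ L/(AE) + 1/k ] = δ_free → P [ 1300/(2125×196×10³) + 1/(64×10³) ] = 1.46.
P = 1.46 / 1.875×10⁻⁵ = 77890 N.
σ = P/A = 77890/2125 = 36.65 MPa.

σ ≈ 36.7 MPa (compressive)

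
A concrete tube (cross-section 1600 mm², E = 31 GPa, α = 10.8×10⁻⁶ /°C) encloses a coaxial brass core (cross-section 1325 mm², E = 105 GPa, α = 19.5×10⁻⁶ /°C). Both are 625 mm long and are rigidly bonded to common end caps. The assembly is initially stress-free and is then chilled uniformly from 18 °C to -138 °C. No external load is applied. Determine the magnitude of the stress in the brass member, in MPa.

σ ≈ 37.5 MPa (tensile)

The brass has the larger α, so on cooling it would change length more than the concrete if both were free. The rigid plates force a common final length, so the brass is put into tension and the concrete into compression, with equal and opposite forces P (no external load).
Equating the net (thermal + elastic) strains gives |α₁ − α₂|·ΔT = P·[1/(A₁E₁) + 1/(A₂E₂)].
|α₁ − α₂|·ΔT = 8.7×10⁻⁶ × 156 = 0.001357.
1/(A₁E₁) + 1/(A₂E₂) = 1/(1600×31×10³) + 1/(1325×105×10³) = 2.735×10⁻⁸ N⁻¹.
So P = 0.001357 / 2.735×10⁻⁸ = 49.63 kN.
σ_{brass} = P/A₂ = 49630/1325 = 37.45 MPa, tensile.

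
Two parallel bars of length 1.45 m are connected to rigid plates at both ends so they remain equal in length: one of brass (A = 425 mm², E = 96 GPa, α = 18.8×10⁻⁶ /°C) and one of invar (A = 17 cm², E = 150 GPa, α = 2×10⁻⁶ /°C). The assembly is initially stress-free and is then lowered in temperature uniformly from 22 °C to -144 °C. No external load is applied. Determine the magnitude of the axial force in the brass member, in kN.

P ≈ 98.1 kN (tensile in the brass)

The brass has the larger α, so on cooling it would change length more than the invar if both were free. The rigid plates force a common final length, so the brass is put into tension and the invar into compression, with equal and opposite forces P (no external load).
Compatibility of the two members (thermal + elastic change equal): (α₁ − α₂)ΔT = P·[1/(A₁E₁) + 1/(A₂E₂)].
|α₁ − α₂|·ΔT = 16.8×10⁻⁶ × 166 = 0.002789.
1/(A₁E₁) + 1/(A₂E₂) = 1/(425×96×10³) + 1/(1700×150×10³) = 2.843×10⁻⁸ N⁻¹.
So P = 0.002789 / 2.843×10⁻⁸ = 98.09 kN.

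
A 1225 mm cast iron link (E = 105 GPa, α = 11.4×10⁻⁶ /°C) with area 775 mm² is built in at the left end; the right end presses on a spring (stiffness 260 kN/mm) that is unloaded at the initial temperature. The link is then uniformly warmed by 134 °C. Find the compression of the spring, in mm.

δ ≈ 0.381 mm

The unrestrained thermal change is αΔT L = 11.4×10⁻⁶ × 134 × 1225 = 1.871 mm.
With a force P in the spring, the elastic change of the link is PL/(AE) and that of the spring is P/k; compatibility requires their sum to equal δ_free.
P [ L/(AE) + 1/k ] = δ_free → P [ 1225/(775×105×10³) + 1/(260×10³) ] = 1.871.
P = 1.871 / 1.89×10⁻⁵ = 99010 N.
Spring compression = P/k = 99010/(260×10³) = 0.3808 mm.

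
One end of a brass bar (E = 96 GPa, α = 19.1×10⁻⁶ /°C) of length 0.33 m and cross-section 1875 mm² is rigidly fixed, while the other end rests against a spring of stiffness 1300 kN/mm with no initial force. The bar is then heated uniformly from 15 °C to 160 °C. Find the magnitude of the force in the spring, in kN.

Free thermal expansion: δ_free = αΔT L = 19.1×10⁻⁶ × 145 × 330 = 0.9139 mm.
Let P be the compressive force at the spring. The bar shortens elastically by PL/(AE) and the spring compresses by P/k; together these equal δ_free.
P [ L/(AE) + 1/k ] = δ_free → P [ 330/(1875×96×10³) + 1/(1300×10³) ] = 0.9139.
P = 0.9139 / 2.603×10⁻⁶ = 351200 N.

P ≈ 351 kN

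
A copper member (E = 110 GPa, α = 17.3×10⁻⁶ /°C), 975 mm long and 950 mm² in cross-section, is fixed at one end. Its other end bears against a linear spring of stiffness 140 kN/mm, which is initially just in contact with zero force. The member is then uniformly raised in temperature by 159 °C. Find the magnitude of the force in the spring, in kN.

P ≈ 163 kN

The unrestrained thermal change is αΔT L = 17.3×10⁻⁶ × 159 × 975 = 2.682 mm.
Let P be the compressive force at the spring. The member shortens elastically by PL/(AE) and the spring compresses by P/k; together these equal δ_free.
So P = δ_free / [L/(AE) + 1/k] = 2.682 / [ 975/(950×110×10³) + 1/(140×10³) ].
P = 2.682 / 1.647×10⁻⁵ = 162800 N.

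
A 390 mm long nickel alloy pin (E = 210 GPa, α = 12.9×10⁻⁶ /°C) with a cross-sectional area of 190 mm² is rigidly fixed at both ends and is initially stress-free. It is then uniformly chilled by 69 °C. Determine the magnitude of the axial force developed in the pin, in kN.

With zero net strain, σ = E·αΔT = 210 GPa × 12.9×10⁻⁶ × 69 = 186.9 MPa.
Then P = σA = 186.9 × 190 mm² = 35.51 kN, tensile.

P ≈ 35.5 kN (tensile)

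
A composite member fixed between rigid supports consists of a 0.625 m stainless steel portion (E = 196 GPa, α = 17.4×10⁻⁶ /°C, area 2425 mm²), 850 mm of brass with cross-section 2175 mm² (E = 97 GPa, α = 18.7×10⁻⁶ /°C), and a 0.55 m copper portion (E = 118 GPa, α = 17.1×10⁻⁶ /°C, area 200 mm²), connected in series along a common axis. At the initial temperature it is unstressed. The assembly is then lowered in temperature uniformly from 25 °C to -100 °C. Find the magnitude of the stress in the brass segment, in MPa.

σ ≈ 72.6 MPa (tensile)

With the walls removed the bar would change length by δ_free = Σ αᵢΔT Lᵢ = 17.4×10⁻⁶×125×625 + 18.7×10⁻⁶×125×850 + 17.1×10⁻⁶×125×550 = 4.522 mm.
Since the ends are fixed, an axial force P builds up, equal in every segment, with P · Σ Lᵢ/(AᵢEᵢ) = δ_free.
The series flexibility is Σ Lᵢ/(AᵢEᵢ) = 625/(2425×196×10³) + 850/(2175×97×10³) + 550/(200×118×10³) = 2.865×10⁻⁵ mm/N.
Hence P = δ_free / Σ(L/AE) = 4.522/2.865×10⁻⁵ = 157.8 kN (tensile).
σ_{brass} = P / A = 157800 / 2175 = 72.57 MPa.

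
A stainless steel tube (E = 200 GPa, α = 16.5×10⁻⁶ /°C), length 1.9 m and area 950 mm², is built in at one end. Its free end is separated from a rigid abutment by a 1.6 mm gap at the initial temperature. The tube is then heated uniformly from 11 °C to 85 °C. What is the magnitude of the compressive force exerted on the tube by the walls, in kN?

Free thermal elongation = αΔT L = 16.5×10⁻⁶ × 74 × 1900 = 2.32 mm.
The gap closes (δ_free > 1.6 mm) and the wall then resists a further 2.32 − 1.6 = 0.7199 mm of expansion.
Compatibility: PL/(AE) = 0.7199 mm, so σ = P/A = E × (0.7199/1900) = 75.78 MPa.
Force on the wall = σA = 75.78 × 950 mm² = 71.99 kN.

P ≈ 72 kN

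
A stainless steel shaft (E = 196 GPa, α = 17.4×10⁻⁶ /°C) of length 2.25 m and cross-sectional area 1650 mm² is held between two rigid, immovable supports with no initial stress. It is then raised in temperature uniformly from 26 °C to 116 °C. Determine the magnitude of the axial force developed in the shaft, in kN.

P ≈ 506 kN (compressive)

The ends cannot move, so σ = EαΔT = 196×10³ × 17.4×10⁻⁶ × 90 = 306.9 MPa.
Axial force P = σA = 306.9 × 1650 = 506400 N = 506.4 kN, compressive.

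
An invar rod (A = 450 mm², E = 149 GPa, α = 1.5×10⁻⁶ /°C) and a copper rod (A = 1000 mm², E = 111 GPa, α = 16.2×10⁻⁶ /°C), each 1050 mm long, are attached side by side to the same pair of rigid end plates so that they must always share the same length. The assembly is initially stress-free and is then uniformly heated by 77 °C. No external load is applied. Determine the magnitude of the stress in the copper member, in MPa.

The copper has the larger α, so on heating it would change length more than the invar if both were free. The rigid plates force a common final length, so the copper is put into compression and the invar into tension, with equal and opposite forces P (no external load).
Compatibility of the two members (thermal + elastic change equal): (α₁ − α₂)ΔT = P·[1/(A₁E₁) + 1/(A₂E₂)].
|α₁ − α₂|·ΔT = 14.7×10⁻⁶ × 77 = 0.001132.
1/(A₁E₁) + 1/(A₂E₂) = 1/(450×149×10³) + 1/(1000×111×10³) = 2.392×10⁻⁸ N⁻¹.
P = 0.001132 / 2.392×10⁻⁸ = 47310 N = 47.31 kN.
σ_{copper} = P/A₂ = 47310/1000 = 47.31 MPa, compressive.

σ ≈ 47.3 MPa (compressive)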